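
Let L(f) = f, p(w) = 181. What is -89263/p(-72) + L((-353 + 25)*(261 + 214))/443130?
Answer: -3958331299/8020653 ≈ -493.52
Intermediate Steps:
-89263/p(-72) + L((-353 + 25)*(261 + 214))/443130 = -89263/181 + ((-353 + 25)*(261 + 214))/443130 = -89263*1/181 - 328*475*(1/443130) = -89263/181 - 155800*1/443130 = -89263/181 - 15580/44313 = -3958331299/8020653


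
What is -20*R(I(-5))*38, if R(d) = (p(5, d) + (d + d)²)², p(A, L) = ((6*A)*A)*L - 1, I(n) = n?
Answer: -322088760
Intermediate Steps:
p(A, L) = -1 + 6*L*A² (p(A, L) = (6*A²)*L - 1 = 6*L*A² - 1 = -1 + 6*L*A²)
R(d) = (-1 + 4*d² + 150*d)² (R(d) = ((-1 + 6*d*5²) + (d + d)²)² = ((-1 + 6*d*25) + (2*d)²)² = ((-1 + 150*d) + 4*d²)² = (-1 + 4*d² + 150*d)²)
-20*R(I(-5))*38 = -20*(-1 + 4*(-5)² + 150*(-5))²*38 = -20*(-1 + 4*25 - 750)²*38 = -20*(-1 + 100 - 750)²*38 = -20*(-651)²*38 = -20*423801*38 = -8476020*38 = -322088760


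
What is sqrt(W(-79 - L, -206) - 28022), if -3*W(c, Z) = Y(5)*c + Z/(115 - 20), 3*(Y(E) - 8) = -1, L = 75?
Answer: I*sqrt(2244061690)/285 ≈ 166.22*I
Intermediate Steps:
Y(E) = 23/3 (Y(E) = 8 + (1/3)*(-1) = 8 - 1/3 = 23/3)
W(c, Z) = -23*c/9 - Z/285 (W(c, Z) = -(23*c/3 + Z/(115 - 20))/3 = -(23*c/3 + Z/95)/3 = -(Z/95 + 23*c/3)/3 = -23*c/9 - Z/285)
sqrt(W(-79 - L, -206) - 28022) = sqrt((-23*(-79 - 1*75)/9 - 1/285*(-206)) - 28022) = sqrt((-23*(-79 - 75)/9 + 206/285) - 28022) = sqrt((-23/9*(-154) + 206/285) - 28022) = sqrt((3542/9 + 206/285) - 28022) = sqrt(337108/855 - 28022) = sqrt(-23621702/855) = I*sqrt(2244061690)/285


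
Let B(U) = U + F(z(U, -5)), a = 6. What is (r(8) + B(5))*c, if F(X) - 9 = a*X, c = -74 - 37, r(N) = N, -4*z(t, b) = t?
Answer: -3219/2 ≈ -1609.5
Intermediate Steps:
z(t, b) = -t/4
c = -111
F(X) = 9 + 6*X
B(U) = 9 - U/2 (B(U) = U + (9 + 6*(-U/4)) = U + (9 - 3*U/2) = 9 - U/2)
(r(8) + B(5))*c = (8 + (9 - ½*5))*(-111) = (8 + (9 - 5/2))*(-111) = (8 + 13/2)*(-111) = (29/2)*(-111) = -3219/2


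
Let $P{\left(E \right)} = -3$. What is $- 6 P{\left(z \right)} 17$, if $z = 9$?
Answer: $306$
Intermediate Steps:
$- 6 P{\left(z \right)} 17 = \left(-6\right) \left(-3\right) 17 = 18 \cdot 17 = 306$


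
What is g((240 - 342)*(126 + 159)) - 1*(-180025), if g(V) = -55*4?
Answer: 179805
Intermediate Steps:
g(V) = -220
g((240 - 342)*(126 + 159)) - 1*(-180025) = -220 - 1*(-180025) = -220 + 180025 = 179805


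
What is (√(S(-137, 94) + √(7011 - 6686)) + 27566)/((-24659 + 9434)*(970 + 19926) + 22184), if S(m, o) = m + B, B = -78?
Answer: -13783/159059708 - I*√(215 - 5*√13)/318119416 ≈ -8.6653e-5 - 4.4118e-8*I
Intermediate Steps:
S(m, o) = -78 + m (S(m, o) = m - 78 = -78 + m)
(√(S(-137, 94) + √(7011 - 6686)) + 27566)/((-24659 + 9434)*(970 + 19926) + 22184) = (√((-78 - 137) + √(7011 - 6686)) + 27566)/((-24659 + 9434)*(970 + 19926) + 22184) = (√(-215 + √325) + 27566)/(-15225*20896 + 22184) = (√(-215 + 5*√13) + 27566)/(-318141600 + 22184) = (27566 + √(-215 + 5*√13))/(-318119416) = (27566 + √(-215 + 5*√13))*(-1/318119416) = -13783/159059708 - √(-215 + 5*√13)/318119416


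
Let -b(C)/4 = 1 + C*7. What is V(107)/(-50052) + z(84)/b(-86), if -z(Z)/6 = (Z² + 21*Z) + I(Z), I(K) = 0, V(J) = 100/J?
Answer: -17713542955/804673491 ≈ -22.013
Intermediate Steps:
b(C) = -4 - 28*C (b(C) = -4*(1 + C*7) = -4*(1 + 7*C) = -4 - 28*C)
z(Z) = -126*Z - 6*Z² (z(Z) = -6*((Z² + 21*Z) + 0) = -6*(Z² + 21*Z) = -126*Z - 6*Z²)
V(107)/(-50052) + z(84)/b(-86) = (100/107)/(-50052) + (6*84*(-21 - 1*84))/(-4 - 28*(-86)) = (100*(1/107))*(-1/50052) + (6*84*(-21 - 84))/(-4 + 2408) = (100/107)*(-1/50052) + (6*84*(-105))/2404 = -25/1338891 - 52920*1/2404 = -25/1338891 - 13230/601 = -17713542955/804673491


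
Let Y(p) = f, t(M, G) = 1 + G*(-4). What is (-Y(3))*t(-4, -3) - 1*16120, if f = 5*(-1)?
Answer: -16055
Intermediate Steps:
t(M, G) = 1 - 4*G
f = -5
Y(p) = -5
(-Y(3))*t(-4, -3) - 1*16120 = (-1*(-5))*(1 - 4*(-3)) - 1*16120 = 5*(1 + 12) - 16120 = 5*13 - 16120 = 65 - 16120 = -16055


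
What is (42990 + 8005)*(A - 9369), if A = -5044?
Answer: -734990935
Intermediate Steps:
(42990 + 8005)*(A - 9369) = (42990 + 8005)*(-5044 - 9369) = 50995*(-14413) = -734990935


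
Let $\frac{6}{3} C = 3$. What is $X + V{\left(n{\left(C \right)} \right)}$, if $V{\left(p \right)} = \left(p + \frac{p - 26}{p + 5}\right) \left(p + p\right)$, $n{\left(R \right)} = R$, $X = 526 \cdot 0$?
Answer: $- \frac{177}{26} \approx -6.8077$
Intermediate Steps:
$C = \frac{3}{2}$ ($C = \frac{1}{2} \cdot 3 = \frac{3}{2} \approx 1.5$)
$X = 0$
$V{\left(p \right)} = 2 p \left(p + \frac{-26 + p}{5 + p}\right)$ ($V{\left(p \right)} = \left(p + \frac{-26 + p}{5 + p}\right) 2 p = 2 p \left(p + \frac{-26 + p}{5 + p}\right)$)
$X + V{\left(n{\left(C \right)} \right)} = 0 + 2 \cdot \frac{3}{2} \frac{1}{5 + \frac{3}{2}} \left(-26 + \left(\frac{3}{2}\right)^{2} + 6 \cdot \frac{3}{2}\right) = 0 + 2 \cdot \frac{3}{2} \frac{1}{\frac{13}{2}} \left(-26 + \frac{9}{4} + 9\right) = 0 + 2 \cdot \frac{3}{2} \cdot \frac{2}{13} \left(- \frac{59}{4}\right) = 0 - \frac{177}{26} = - \frac{177}{26}$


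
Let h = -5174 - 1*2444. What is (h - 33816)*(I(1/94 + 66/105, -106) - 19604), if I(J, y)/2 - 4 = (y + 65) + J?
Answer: 1341144288838/1645 ≈ 8.1529e+8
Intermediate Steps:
h = -7618 (h = -5174 - 2444 = -7618)
I(J, y) = 138 + 2*J + 2*y (I(J, y) = 8 + 2*((y + 65) + J) = 8 + 2*((65 + y) + J) = 8 + 2*(65 + J + y) = 8 + (130 + 2*J + 2*y) = 138 + 2*J + 2*y)
(h - 33816)*(I(1/94 + 66/105, -106) - 19604) = (-7618 - 33816)*((138 + 2*(1/94 + 66/105) + 2*(-106)) - 19604) = -41434*((138 + 2*(1*(1/94) + 66*(1/105)) - 212) - 19604) = -41434*((138 + 2*(1/94 + 22/35) - 212) - 19604) = -41434*((138 + 2*(2103/3290) - 212) - 19604) = -41434*((138 + 2103/1645 - 212) - 19604) = -41434*(-119627/1645 - 19604) = -41434*(-32368207/1645) = 1341144288838/1645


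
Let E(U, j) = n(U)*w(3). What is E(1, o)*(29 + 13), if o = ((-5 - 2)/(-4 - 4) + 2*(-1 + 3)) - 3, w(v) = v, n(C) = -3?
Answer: -378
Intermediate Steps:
o = 15/8 (o = (-7/(-8) + 2*2) - 3 = (-7*(-⅛) + 4) - 3 = (7/8 + 4) - 3 = 39/8 - 3 = 15/8 ≈ 1.8750)
E(U, j) = -9 (E(U, j) = -3*3 = -9)
E(1, o)*(29 + 13) = -9*(29 + 13) = -9*42 = -378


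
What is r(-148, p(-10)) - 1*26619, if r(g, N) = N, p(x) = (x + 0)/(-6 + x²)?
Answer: -1251098/47 ≈ -26619.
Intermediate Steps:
p(x) = x/(-6 + x²)
r(-148, p(-10)) - 1*26619 = -10/(-6 + (-10)²) - 1*26619 = -10/(-6 + 100) - 26619 = -10/94 - 26619 = -10*1/94 - 26619 = -5/47 - 26619 = -1251098/47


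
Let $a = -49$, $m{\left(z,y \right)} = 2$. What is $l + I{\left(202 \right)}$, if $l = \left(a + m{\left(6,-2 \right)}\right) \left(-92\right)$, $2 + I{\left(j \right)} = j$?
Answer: $4524$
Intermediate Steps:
$I{\left(j \right)} = -2 + j$
$l = 4324$ ($l = \left(-49 + 2\right) \left(-92\right) = \left(-47\right) \left(-92\right) = 4324$)
$l + I{\left(202 \right)} = 4324 + \left(-2 + 202\right) = 4324 + 200 = 4524$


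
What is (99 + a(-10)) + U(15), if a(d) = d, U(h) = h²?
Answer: 314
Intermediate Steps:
(99 + a(-10)) + U(15) = (99 - 10) + 15² = 89 + 225 = 314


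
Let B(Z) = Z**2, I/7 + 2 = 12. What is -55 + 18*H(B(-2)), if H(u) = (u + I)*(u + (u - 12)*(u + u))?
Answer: -79975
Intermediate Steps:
I = 70 (I = -14 + 7*12 = -14 + 84 = 70)
H(u) = (70 + u)*(u + 2*u*(-12 + u)) (H(u) = (u + 70)*(u + (u - 12)*(u + u)) = (70 + u)*(u + (-12 + u)*(2*u)) = (70 + u)*(u + 2*u*(-12 + u)))
-55 + 18*H(B(-2)) = -55 + 18*((-2)**2*(-1610 + 2*((-2)**2)**2 + 117*(-2)**2)) = -55 + 18*(4*(-1610 + 2*4**2 + 117*4)) = -55 + 18*(4*(-1610 + 2*16 + 468)) = -55 + 18*(4*(-1610 + 32 + 468)) = -55 + 18*(4*(-1110)) = -55 + 18*(-4440) = -55 - 79920 = -79975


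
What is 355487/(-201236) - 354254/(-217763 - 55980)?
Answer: -26023419897/55086946348 ≈ -0.47241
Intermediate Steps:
355487/(-201236) - 354254/(-217763 - 55980) = 355487*(-1/201236) - 354254/(-273743) = -355487/201236 - 354254*(-1/273743) = -355487/201236 + 354254/273743 = -26023419897/55086946348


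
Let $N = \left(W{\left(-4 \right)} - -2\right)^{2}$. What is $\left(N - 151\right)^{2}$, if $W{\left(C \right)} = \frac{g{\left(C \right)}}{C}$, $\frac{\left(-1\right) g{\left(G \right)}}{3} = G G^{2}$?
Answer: $3861225$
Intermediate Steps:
$g{\left(G \right)} = - 3 G^{3}$ ($g{\left(G \right)} = - 3 G G^{2} = - 3 G^{3}$)
$W{\left(C \right)} = - 3 C^{2}$ ($W{\left(C \right)} = \frac{\left(-3\right) C^{3}}{C} = - 3 C^{2}$)
$N = 2116$ ($N = \left(- 3 \left(-4\right)^{2} - -2\right)^{2} = \left(\left(-3\right) 16 + 2\right)^{2} = \left(-48 + 2\right)^{2} = \left(-46\right)^{2} = 2116$)
$\left(N - 151\right)^{2} = \left(2116 - 151\right)^{2} = 1965^{2} = 3861225$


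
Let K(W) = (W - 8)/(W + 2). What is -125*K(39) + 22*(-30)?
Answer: -30935/41 ≈ -754.51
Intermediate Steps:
K(W) = (-8 + W)/(2 + W)
-125*K(39) + 22*(-30) = -125*(-8 + 39)/(2 + 39) + 22*(-30) = -125*31/41 - 660 = -3875/41 - 660 = -30935/41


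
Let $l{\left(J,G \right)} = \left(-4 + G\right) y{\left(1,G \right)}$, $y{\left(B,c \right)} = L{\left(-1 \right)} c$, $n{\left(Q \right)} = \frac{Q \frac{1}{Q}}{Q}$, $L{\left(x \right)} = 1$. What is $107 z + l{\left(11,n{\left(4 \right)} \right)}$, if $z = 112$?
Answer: $\frac{191729}{16} \approx 11983.0$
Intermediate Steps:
$n{\left(Q \right)} = \frac{1}{Q}$ ($n{\left(Q \right)} = 1 \frac{1}{Q} = \frac{1}{Q}$)
$y{\left(B,c \right)} = c$ ($y{\left(B,c \right)} = 1 c = c$)
$l{\left(J,G \right)} = G \left(-4 + G\right)$ ($l{\left(J,G \right)} = \left(-4 + G\right) G = G \left(-4 + G\right)$)
$107 z + l{\left(11,n{\left(4 \right)} \right)} = 107 \cdot 112 + \frac{-4 + \frac{1}{4}}{4} = 11984 + \frac{-4 + \frac{1}{4}}{4} = 11984 + \frac{1}{4} \left(- \frac{15}{4}\right) = 11984 - \frac{15}{16} = \frac{191729}{16}$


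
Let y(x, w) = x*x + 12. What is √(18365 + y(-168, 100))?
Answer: √46601 ≈ 215.87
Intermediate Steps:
y(x, w) = 12 + x² (y(x, w) = x² + 12 = 12 + x²)
√(18365 + y(-168, 100)) = √(18365 + (12 + (-168)²)) = √(18365 + (12 + 28224)) = √(18365 + 28236) = √46601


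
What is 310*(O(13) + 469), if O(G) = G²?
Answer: 197780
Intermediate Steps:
310*(O(13) + 469) = 310*(13² + 469) = 310*(169 + 469) = 310*638 = 197780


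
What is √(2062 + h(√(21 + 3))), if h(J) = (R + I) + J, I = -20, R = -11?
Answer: √(2031 + 2*√6) ≈ 45.121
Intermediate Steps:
h(J) = -31 + J (h(J) = (-11 - 20) + J = -31 + J)
√(2062 + h(√(21 + 3))) = √(2062 + (-31 + √(21 + 3))) = √(2062 + (-31 + √24)) = √(2062 + (-31 + 2*√6)) = √(2031 + 2*√6)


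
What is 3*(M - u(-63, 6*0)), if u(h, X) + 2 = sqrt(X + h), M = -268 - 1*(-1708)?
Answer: 4326 - 9*I*sqrt(7) ≈ 4326.0 - 23.812*I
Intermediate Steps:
M = 1440 (M = -268 + 1708 = 1440)
u(h, X) = -2 + sqrt(X + h)
3*(M - u(-63, 6*0)) = 3*(1440 - (-2 + sqrt(6*0 - 63))) = 3*(1440 - (-2 + sqrt(0 - 63))) = 3*(1440 - (-2 + sqrt(-63))) = 3*(1440 - (-2 + 3*I*sqrt(7))) = 3*(1440 + (2 - 3*I*sqrt(7))) = 3*(1442 - 3*I*sqrt(7)) = 4326 - 9*I*sqrt(7)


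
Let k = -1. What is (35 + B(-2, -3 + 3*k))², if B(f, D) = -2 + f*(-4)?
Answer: 1681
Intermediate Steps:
B(f, D) = -2 - 4*f
(35 + B(-2, -3 + 3*k))² = (35 + (-2 - 4*(-2)))² = (35 + (-2 + 8))² = (35 + 6)² = 41² = 1681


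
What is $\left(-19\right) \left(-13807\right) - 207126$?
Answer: $55207$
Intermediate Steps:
$\left(-19\right) \left(-13807\right) - 207126 = 262333 - 207126 = 55207$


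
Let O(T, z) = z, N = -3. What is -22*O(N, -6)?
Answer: 132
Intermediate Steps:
-22*O(N, -6) = -22*(-6) = 132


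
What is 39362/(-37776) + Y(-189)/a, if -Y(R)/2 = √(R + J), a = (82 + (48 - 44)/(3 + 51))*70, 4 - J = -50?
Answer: -19681/18888 - 81*I*√15/77560 ≈ -1.042 - 0.0040448*I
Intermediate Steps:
J = 54 (J = 4 - 1*(-50) = 4 + 50 = 54)
a = 155120/27 (a = (82 + 4/54)*70 = (82 + 4*(1/54))*70 = (82 + 2/27)*70 = (2216/27)*70 = 155120/27 ≈ 5745.2)
Y(R) = -2*√(54 + R) (Y(R) = -2*√(R + 54) = -2*√(54 + R))
39362/(-37776) + Y(-189)/a = 39362/(-37776) + (-2*√(54 - 189))/(155120/27) = 39362*(-1/37776) - 6*I*√15*(27/155120) = -19681/18888 - 6*I*√15*(27/155120) = -19681/18888 - 81*I*√15/77560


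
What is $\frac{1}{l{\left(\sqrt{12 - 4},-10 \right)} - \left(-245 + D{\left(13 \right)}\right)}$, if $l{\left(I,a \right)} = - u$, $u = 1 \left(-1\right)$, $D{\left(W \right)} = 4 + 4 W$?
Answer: $\frac{1}{190} \approx 0.0052632$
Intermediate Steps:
$u = -1$
$l{\left(I,a \right)} = 1$ ($l{\left(I,a \right)} = \left(-1\right) \left(-1\right) = 1$)
$\frac{1}{l{\left(\sqrt{12 - 4},-10 \right)} - \left(-245 + D{\left(13 \right)}\right)} = \frac{1}{1 + \left(299 - \left(58 + 52\right)\right)} = \frac{1}{1 + \left(299 - 110\right)} = \frac{1}{1 + 189} = \frac{1}{190}$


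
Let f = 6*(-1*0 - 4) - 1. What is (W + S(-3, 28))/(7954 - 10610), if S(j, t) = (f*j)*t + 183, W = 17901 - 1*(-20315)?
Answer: -40499/2656 ≈ -15.248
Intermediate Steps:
f = -25 (f = 6*(0 - 4) - 1 = 6*(-4) - 1 = -24 - 1 = -25)
W = 38216 (W = 17901 + 20315 = 38216)
S(j, t) = 183 - 25*j*t (S(j, t) = (-25*j)*t + 183 = -25*j*t + 183 = 183 - 25*j*t)
(W + S(-3, 28))/(7954 - 10610) = (38216 + (183 - 25*(-3)*28))/(7954 - 10610) = (38216 + (183 + 2100))/(-2656) = (38216 + 2283)*(-1/2656) = 40499*(-1/2656) = -40499/2656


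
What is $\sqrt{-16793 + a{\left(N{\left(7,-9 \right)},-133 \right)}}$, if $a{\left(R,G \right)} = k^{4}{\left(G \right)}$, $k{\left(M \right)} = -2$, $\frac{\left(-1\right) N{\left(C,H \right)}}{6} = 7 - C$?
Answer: $i \sqrt{16777} \approx 129.53 i$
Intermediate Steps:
$N{\left(C,H \right)} = -42 + 6 C$ ($N{\left(C,H \right)} = - 6 \left(7 - C\right) = -42 + 6 C$)
$a{\left(R,G \right)} = 16$ ($a{\left(R,G \right)} = \left(-2\right)^{4} = 16$)
$\sqrt{-16793 + a{\left(N{\left(7,-9 \right)},-133 \right)}} = \sqrt{-16793 + 16} = \sqrt{-16777} = i \sqrt{16777}$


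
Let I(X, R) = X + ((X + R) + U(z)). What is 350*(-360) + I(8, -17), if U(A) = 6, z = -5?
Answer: -125995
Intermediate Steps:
I(X, R) = 6 + R + 2*X (I(X, R) = X + ((X + R) + 6) = X + ((R + X) + 6) = X + (6 + R + X) = 6 + R + 2*X)
350*(-360) + I(8, -17) = 350*(-360) + (6 - 17 + 2*8) = -126000 + (6 - 17 + 16) = -126000 + 5 = -125995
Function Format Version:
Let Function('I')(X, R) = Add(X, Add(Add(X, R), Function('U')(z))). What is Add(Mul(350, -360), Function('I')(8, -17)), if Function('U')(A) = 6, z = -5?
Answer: -125995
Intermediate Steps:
Function('I')(X, R) = Add(6, R, Mul(2, X)) (Function('I')(X, R) = Add(X, Add(Add(X, R), 6)) = Add(X, Add(Add(R, X), 6)) = Add(X, Add(6, R, X)) = Add(6, R, Mul(2, X)))
Add(Mul(350, -360), Function('I')(8, -17)) = Add(Mul(350, -360), Add(6, -17, Mul(2, 8))) = Add(-126000, Add(6, -17, 16)) = Add(-126000, 5) = -125995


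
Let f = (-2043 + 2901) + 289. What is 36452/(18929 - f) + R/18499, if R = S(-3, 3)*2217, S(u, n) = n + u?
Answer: 18226/8891 ≈ 2.0499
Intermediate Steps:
f = 1147 (f = 858 + 289 = 1147)
R = 0 (R = (3 - 3)*2217 = 0*2217 = 0)
36452/(18929 - f) + R/18499 = 36452/(18929 - 1*1147) + 0/18499 = 36452/(18929 - 1147) + 0*(1/18499) = 36452/17782 + 0 = 36452*(1/17782) + 0 = 18226/8891 + 0 = 18226/8891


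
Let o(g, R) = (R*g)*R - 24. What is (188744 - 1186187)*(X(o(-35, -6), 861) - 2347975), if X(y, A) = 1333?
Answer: 2340641636406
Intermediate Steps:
o(g, R) = -24 + g*R² (o(g, R) = g*R² - 24 = -24 + g*R²)
(188744 - 1186187)*(X(o(-35, -6), 861) - 2347975) = (188744 - 1186187)*(1333 - 2347975) = -997443*(-2346642) = 2340641636406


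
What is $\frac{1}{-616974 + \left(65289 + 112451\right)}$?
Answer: $- \frac{1}{439234} \approx -2.2767 \cdot 10^{-6}$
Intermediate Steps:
$\frac{1}{-616974 + \left(65289 + 112451\right)} = \frac{1}{-616974 + 177740} = \frac{1}{-439234} = - \frac{1}{439234}$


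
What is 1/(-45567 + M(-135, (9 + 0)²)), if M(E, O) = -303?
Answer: -1/45870 ≈ -2.1801e-5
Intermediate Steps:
1/(-45567 + M(-135, (9 + 0)²)) = 1/(-45567 - 303) = 1/(-45870) = -1/45870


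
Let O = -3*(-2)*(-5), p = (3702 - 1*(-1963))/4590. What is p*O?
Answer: -5665/153 ≈ -37.026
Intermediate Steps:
p = 1133/918 (p = (3702 + 1963)*(1/4590) = 5665*(1/4590) = 1133/918 ≈ 1.2342)
O = -30 (O = 6*(-5) = -30)
p*O = (1133/918)*(-30) = -5665/153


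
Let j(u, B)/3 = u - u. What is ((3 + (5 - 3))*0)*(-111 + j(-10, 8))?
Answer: 0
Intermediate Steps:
j(u, B) = 0 (j(u, B) = 3*(u - u) = 3*0 = 0)
((3 + (5 - 3))*0)*(-111 + j(-10, 8)) = ((3 + (5 - 3))*0)*(-111 + 0) = ((3 + 2)*0)*(-111) = (5*0)*(-111) = 0*(-111) = 0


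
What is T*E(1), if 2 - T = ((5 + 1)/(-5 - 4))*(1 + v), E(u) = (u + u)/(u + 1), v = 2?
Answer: 4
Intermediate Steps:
E(u) = 2*u/(1 + u) (E(u) = (2*u)/(1 + u) = 2*u/(1 + u))
T = 4 (T = 2 - (5 + 1)/(-5 - 4)*(1 + 2) = 2 - 6/(-9)*3 = 2 - 6*(-⅑)*3 = 2 - (-2)*3/3 = 2 - 1*(-2) = 2 + 2 = 4)
T*E(1) = 4*(2*1/(1 + 1)) = 4*(2*1/2) = 4*(2*1*(½)) = 4*1 = 4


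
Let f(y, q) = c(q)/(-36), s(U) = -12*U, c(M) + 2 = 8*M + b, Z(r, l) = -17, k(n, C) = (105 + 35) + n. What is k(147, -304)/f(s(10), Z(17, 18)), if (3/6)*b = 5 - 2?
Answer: 861/11 ≈ 78.273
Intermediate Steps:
b = 6 (b = 2*(5 - 2) = 2*3 = 6)
k(n, C) = 140 + n
c(M) = 4 + 8*M (c(M) = -2 + (8*M + 6) = -2 + (6 + 8*M) = 4 + 8*M)
f(y, q) = -⅑ - 2*q/9 (f(y, q) = (4 + 8*q)/(-36) = (4 + 8*q)*(-1/36) = -⅑ - 2*q/9)
k(147, -304)/f(s(10), Z(17, 18)) = (140 + 147)/(-⅑ - 2/9*(-17)) = 287/(-⅑ + 34/9) = 287/(11/3) = 287*(3/11) = 861/11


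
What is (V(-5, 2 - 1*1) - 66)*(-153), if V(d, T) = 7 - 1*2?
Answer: 9333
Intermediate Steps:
V(d, T) = 5 (V(d, T) = 7 - 2 = 5)
(V(-5, 2 - 1*1) - 66)*(-153) = (5 - 66)*(-153) = -61*(-153) = 9333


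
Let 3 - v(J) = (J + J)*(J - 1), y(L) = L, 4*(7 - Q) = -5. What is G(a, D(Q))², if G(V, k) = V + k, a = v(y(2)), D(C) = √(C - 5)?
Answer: 17/4 - √13 ≈ 0.64445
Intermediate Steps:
Q = 33/4 (Q = 7 - ¼*(-5) = 7 + 5/4 = 33/4 ≈ 8.2500)
D(C) = √(-5 + C)
v(J) = 3 - 2*J*(-1 + J) (v(J) = 3 - (J + J)*(J - 1) = 3 - 2*J*(-1 + J))
a = -1 (a = 3 - 2*2² + 2*2 = 3 - 2*4 + 4 = 3 - 8 + 4 = -1)
G(a, D(Q))² = (-1 + √(-5 + 33/4))² = (-1 + √(13/4))² = (-1 + √13/2)²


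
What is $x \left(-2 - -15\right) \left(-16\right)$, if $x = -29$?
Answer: $6032$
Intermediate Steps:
$x \left(-2 - -15\right) \left(-16\right) = - 29 \left(-2 - -15\right) \left(-16\right) = - 29 \left(-2 + 15\right) \left(-16\right) = \left(-29\right) 13 \left(-16\right) = \left(-377\right) \left(-16\right) = 6032$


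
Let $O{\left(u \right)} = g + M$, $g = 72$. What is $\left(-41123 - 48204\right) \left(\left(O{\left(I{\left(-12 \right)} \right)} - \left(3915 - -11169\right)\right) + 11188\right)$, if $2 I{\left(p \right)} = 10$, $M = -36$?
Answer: $344802220$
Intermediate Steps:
$I{\left(p \right)} = 5$ ($I{\left(p \right)} = \frac{1}{2} \cdot 10 = 5$)
$O{\left(u \right)} = 36$ ($O{\left(u \right)} = 72 - 36 = 36$)
$\left(-41123 - 48204\right) \left(\left(O{\left(I{\left(-12 \right)} \right)} - \left(3915 - -11169\right)\right) + 11188\right) = \left(-41123 - 48204\right) \left(\left(36 - \left(3915 - -11169\right)\right) + 11188\right) = - 89327 \left(\left(36 - \left(3915 + 11169\right)\right) + 11188\right) = - 89327 \left(\left(36 - 15084\right) + 11188\right) = - 89327 \left(-15048 + 11188\right) = \left(-89327\right) \left(-3860\right) = 344802220$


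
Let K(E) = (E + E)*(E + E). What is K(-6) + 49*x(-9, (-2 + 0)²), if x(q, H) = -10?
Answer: -346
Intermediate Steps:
K(E) = 4*E² (K(E) = (2*E)*(2*E) = 4*E²)
K(-6) + 49*x(-9, (-2 + 0)²) = 4*(-6)² + 49*(-10) = 4*36 - 490 = 144 - 490 = -346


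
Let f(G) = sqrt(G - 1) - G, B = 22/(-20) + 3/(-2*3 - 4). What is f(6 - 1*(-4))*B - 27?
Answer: -86/5 ≈ -17.200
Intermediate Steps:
B = -7/5 (B = 22*(-1/20) + 3/(-6 - 4) = -11/10 + 3/(-10) = -11/10 + 3*(-1/10) = -11/10 - 3/10 = -7/5 ≈ -1.4000)
f(G) = sqrt(-1 + G) - G
f(6 - 1*(-4))*B - 27 = (sqrt(-1 + (6 - 1*(-4))) - (6 - 1*(-4)))*(-7/5) - 27 = (sqrt(-1 + (6 + 4)) - (6 + 4))*(-7/5) - 27 = (sqrt(-1 + 10) - 1*10)*(-7/5) - 27 = (sqrt(9) - 10)*(-7/5) - 27 = (3 - 10)*(-7/5) - 27 = -7*(-7/5) - 27 = 49/5 - 27 = -86/5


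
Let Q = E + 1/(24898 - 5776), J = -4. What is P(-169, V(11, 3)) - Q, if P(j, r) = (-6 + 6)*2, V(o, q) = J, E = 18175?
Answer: -347542351/19122 ≈ -18175.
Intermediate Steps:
V(o, q) = -4
P(j, r) = 0 (P(j, r) = 0*2 = 0)
Q = 347542351/19122 (Q = 18175 + 1/(24898 - 5776) = 18175 + 1/19122 = 347542351/19122 ≈ 18175.)
P(-169, V(11, 3)) - Q = 0 - 1*347542351/19122 = 0 - 347542351/19122 = -347542351/19122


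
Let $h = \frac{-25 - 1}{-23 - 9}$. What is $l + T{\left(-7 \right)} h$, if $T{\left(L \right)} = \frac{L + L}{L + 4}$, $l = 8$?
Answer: $\frac{283}{24} \approx 11.792$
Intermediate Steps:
$h = \frac{13}{16}$ ($h = - \frac{26}{-32} = \left(-26\right) \left(- \frac{1}{32}\right) = \frac{13}{16} \approx 0.8125$)
$T{\left(L \right)} = \frac{2 L}{4 + L}$
$l + T{\left(-7 \right)} h = 8 + 2 \left(-7\right) \frac{1}{4 - 7} \cdot \frac{13}{16} = 8 + 2 \left(-7\right) \frac{1}{-3} \cdot \frac{13}{16} = 8 + 2 \left(-7\right) \left(- \frac{1}{3}\right) \frac{13}{16} = 8 + \frac{14}{3} \cdot \frac{13}{16} = 8 + \frac{91}{24} = \frac{283}{24}$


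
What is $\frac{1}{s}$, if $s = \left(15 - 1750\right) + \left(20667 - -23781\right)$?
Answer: $\frac{1}{42713} \approx 2.3412 \cdot 10^{-5}$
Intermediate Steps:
$s = 42713$ ($s = \left(15 - 1750\right) + \left(20667 + 23781\right) = -1735 + 44448 = 42713$)
$\frac{1}{s} = \frac{1}{42713}$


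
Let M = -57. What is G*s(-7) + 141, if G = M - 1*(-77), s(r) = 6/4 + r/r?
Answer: 191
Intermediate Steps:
s(r) = 5/2 (s(r) = 6*(¼) + 1 = 3/2 + 1 = 5/2)
G = 20 (G = -57 - 1*(-77) = -57 + 77 = 20)
G*s(-7) + 141 = 20*(5/2) + 141 = 50 + 141 = 191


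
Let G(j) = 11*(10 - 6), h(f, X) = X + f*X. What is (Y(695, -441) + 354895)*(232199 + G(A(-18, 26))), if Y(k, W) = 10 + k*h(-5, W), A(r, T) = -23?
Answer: 367149475055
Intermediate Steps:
h(f, X) = X + X*f
G(j) = 44 (G(j) = 11*4 = 44)
Y(k, W) = 10 - 4*W*k (Y(k, W) = 10 + k*(W*(1 - 5)) = 10 + k*(W*(-4)) = 10 + k*(-4*W) = 10 - 4*W*k)
(Y(695, -441) + 354895)*(232199 + G(A(-18, 26))) = ((10 - 4*(-441)*695) + 354895)*(232199 + 44) = ((10 + 1225980) + 354895)*232243 = (1225990 + 354895)*232243 = 1580885*232243 = 367149475055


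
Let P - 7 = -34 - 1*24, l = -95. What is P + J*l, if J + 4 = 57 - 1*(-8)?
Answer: -5846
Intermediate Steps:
J = 61 (J = -4 + (57 - 1*(-8)) = -4 + (57 + 8) = -4 + 65 = 61)
P = -51 (P = 7 + (-34 - 1*24) = 7 + (-34 - 24) = 7 - 58 = -51)
P + J*l = -51 + 61*(-95) = -51 - 5795 = -5846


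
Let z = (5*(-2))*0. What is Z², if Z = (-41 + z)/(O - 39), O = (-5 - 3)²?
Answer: 1681/625 ≈ 2.6896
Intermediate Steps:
z = 0 (z = -10*0 = 0)
O = 64 (O = (-8)² = 64)
Z = -41/25 (Z = (-41 + 0)/(64 - 39) = -41/25 ≈ -1.6400)
Z² = (-41/25)² = 1681/625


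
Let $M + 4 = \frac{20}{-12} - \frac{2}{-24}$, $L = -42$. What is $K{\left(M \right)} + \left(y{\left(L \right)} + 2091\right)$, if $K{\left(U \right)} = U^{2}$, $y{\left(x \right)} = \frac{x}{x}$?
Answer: $\frac{305737}{144} \approx 2123.2$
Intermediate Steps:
$y{\left(x \right)} = 1$
$M = - \frac{67}{12}$ ($M = -4 + \left(\frac{20}{-12} - \frac{2}{-24}\right) = -4 + \left(20 \left(- \frac{1}{12}\right) - - \frac{1}{12}\right) = -4 + \left(- \frac{5}{3} + \frac{1}{12}\right) = -4 - \frac{19}{12} = - \frac{67}{12} \approx -5.5833$)
$K{\left(M \right)} + \left(y{\left(L \right)} + 2091\right) = \left(- \frac{67}{12}\right)^{2} + \left(1 + 2091\right) = \frac{4489}{144} + 2092 = \frac{305737}{144}$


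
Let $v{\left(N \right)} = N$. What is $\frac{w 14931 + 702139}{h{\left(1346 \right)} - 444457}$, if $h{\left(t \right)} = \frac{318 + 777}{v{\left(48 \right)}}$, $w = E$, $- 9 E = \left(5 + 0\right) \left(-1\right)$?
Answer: $- \frac{11366944}{7110947} \approx -1.5985$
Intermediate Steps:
$E = \frac{5}{9}$ ($E = - \frac{\left(5 + 0\right) \left(-1\right)}{9} = - \frac{5 \left(-1\right)}{9} = \left(- \frac{1}{9}\right) \left(-5\right) = \frac{5}{9} \approx 0.55556$)
$w = \frac{5}{9} \approx 0.55556$
$h{\left(t \right)} = \frac{365}{16}$ ($h{\left(t \right)} = \frac{318 + 777}{48} = 1095 \cdot \frac{1}{48} = \frac{365}{16}$)
$\frac{w 14931 + 702139}{h{\left(1346 \right)} - 444457} = \frac{\frac{5}{9} \cdot 14931 + 702139}{\frac{365}{16} - 444457} = \frac{8295 + 702139}{- \frac{7110947}{16}} = 710434 \left(- \frac{16}{7110947}\right) = - \frac{11366944}{7110947}$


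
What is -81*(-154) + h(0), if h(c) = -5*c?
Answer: 12474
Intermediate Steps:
-81*(-154) + h(0) = -81*(-154) - 5*0 = 12474 + 0 = 12474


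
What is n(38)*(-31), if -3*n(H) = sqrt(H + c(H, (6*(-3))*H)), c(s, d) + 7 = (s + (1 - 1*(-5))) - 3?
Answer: 62*sqrt(2) ≈ 87.681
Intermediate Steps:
c(s, d) = -4 + s (c(s, d) = -7 + ((s + (1 - 1*(-5))) - 3) = -7 + ((s + (1 + 5)) - 3) = -7 + ((s + 6) - 3) = -7 + ((6 + s) - 3) = -7 + (3 + s) = -4 + s)
n(H) = -sqrt(-4 + 2*H)/3 (n(H) = -sqrt(H + (-4 + H))/3 = -sqrt(-4 + 2*H)/3)
n(38)*(-31) = -sqrt(-4 + 2*38)/3*(-31) = -sqrt(-4 + 76)/3*(-31) = -2*sqrt(2)*(-31) = 62*sqrt(2)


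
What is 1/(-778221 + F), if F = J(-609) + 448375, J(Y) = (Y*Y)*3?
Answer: 1/782797 ≈ 1.2775e-6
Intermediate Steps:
J(Y) = 3*Y² (J(Y) = Y²*3 = 3*Y²)
F = 1561018 (F = 3*(-609)² + 448375 = 3*370881 + 448375 = 1112643 + 448375 = 1561018)
1/(-778221 + F) = 1/(-778221 + 1561018) = 1/782797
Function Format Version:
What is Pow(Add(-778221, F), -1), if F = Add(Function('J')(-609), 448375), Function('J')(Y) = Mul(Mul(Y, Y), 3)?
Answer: Rational(1, 782797) ≈ 1.2775e-6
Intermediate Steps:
Function('J')(Y) = Mul(3, Pow(Y, 2)) (Function('J')(Y) = Mul(Pow(Y, 2), 3) = Mul(3, Pow(Y, 2)))
F = 1561018 (F = Add(Mul(3, Pow(-609, 2)), 448375) = Add(Mul(3, 370881), 448375) = Add(1112643, 448375) = 1561018)
Pow(Add(-778221, F), -1) = Pow(Add(-778221, 1561018), -1) = Pow(782797, -1) = Rational(1, 782797)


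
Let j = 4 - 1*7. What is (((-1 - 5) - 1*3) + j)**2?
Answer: 144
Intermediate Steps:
j = -3 (j = 4 - 7 = -3)
(((-1 - 5) - 1*3) + j)**2 = (((-1 - 5) - 1*3) - 3)**2 = ((-6 - 3) - 3)**2 = (-9 - 3)**2 = (-12)**2 = 144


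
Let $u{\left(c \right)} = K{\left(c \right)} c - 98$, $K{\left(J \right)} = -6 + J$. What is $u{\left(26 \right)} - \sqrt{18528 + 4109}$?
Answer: $422 - \sqrt{22637} \approx 271.54$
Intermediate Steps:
$u{\left(c \right)} = -98 + c \left(-6 + c\right)$ ($u{\left(c \right)} = \left(-6 + c\right) c - 98 = c \left(-6 + c\right) - 98 = -98 + c \left(-6 + c\right)$)
$u{\left(26 \right)} - \sqrt{18528 + 4109} = \left(-98 + 26 \left(-6 + 26\right)\right) - \sqrt{18528 + 4109} = \left(-98 + 26 \cdot 20\right) - \sqrt{22637} = \left(-98 + 520\right) - \sqrt{22637} = 422 - \sqrt{22637}$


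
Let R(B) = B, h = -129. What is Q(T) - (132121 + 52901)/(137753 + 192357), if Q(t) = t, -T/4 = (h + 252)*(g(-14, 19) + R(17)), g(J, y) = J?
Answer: -243713691/165055 ≈ -1476.6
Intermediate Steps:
T = -1476 (T = -4*(-129 + 252)*(-14 + 17) = -492*3 = -4*369 = -1476)
Q(T) - (132121 + 52901)/(137753 + 192357) = -1476 - (132121 + 52901)/(137753 + 192357) = -1476 - 185022/330110 = -1476 - 1*92511/165055 = -1476 - 92511/165055 = -243713691/165055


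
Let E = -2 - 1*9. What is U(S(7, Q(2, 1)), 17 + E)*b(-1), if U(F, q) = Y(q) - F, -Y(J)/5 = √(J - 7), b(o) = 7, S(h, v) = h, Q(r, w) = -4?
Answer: -49 - 35*I ≈ -49.0 - 35.0*I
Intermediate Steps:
E = -11 (E = -2 - 9 = -11)
Y(J) = -5*√(-7 + J) (Y(J) = -5*√(J - 7) = -5*√(-7 + J))
U(F, q) = -F - 5*√(-7 + q) (U(F, q) = -5*√(-7 + q) - F = -F - 5*√(-7 + q))
U(S(7, Q(2, 1)), 17 + E)*b(-1) = (-1*7 - 5*√(-7 + (17 - 11)))*7 = (-7 - 5*√(-7 + 6))*7 = (-7 - 5*I)*7 = -49 - 35*I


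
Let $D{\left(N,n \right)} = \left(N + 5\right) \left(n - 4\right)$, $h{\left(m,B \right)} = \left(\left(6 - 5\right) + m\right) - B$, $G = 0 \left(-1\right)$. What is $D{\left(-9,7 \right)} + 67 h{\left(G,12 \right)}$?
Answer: $-749$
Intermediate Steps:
$G = 0$
$h{\left(m,B \right)} = 1 + m - B$ ($h{\left(m,B \right)} = \left(1 + m\right) - B = 1 + m - B$)
$D{\left(N,n \right)} = \left(-4 + n\right) \left(5 + N\right)$ ($D{\left(N,n \right)} = \left(5 + N\right) \left(-4 + n\right) = \left(-4 + n\right) \left(5 + N\right)$)
$D{\left(-9,7 \right)} + 67 h{\left(G,12 \right)} = \left(-20 - -36 + 5 \cdot 7 - 63\right) + 67 \left(1 + 0 - 12\right) = \left(-20 + 36 + 35 - 63\right) + 67 \left(1 + 0 - 12\right) = -12 + 67 \left(-11\right) = -12 - 737 = -749$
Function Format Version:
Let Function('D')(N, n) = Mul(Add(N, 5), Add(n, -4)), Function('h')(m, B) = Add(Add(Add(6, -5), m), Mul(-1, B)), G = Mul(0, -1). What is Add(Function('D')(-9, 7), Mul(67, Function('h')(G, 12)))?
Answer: -749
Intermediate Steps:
G = 0
Function('h')(m, B) = Add(1, m, Mul(-1, B)) (Function('h')(m, B) = Add(Add(1, m), Mul(-1, B)) = Add(1, m, Mul(-1, B)))
Function('D')(N, n) = Mul(Add(-4, n), Add(5, N)) (Function('D')(N, n) = Mul(Add(5, N), Add(-4, n)) = Mul(Add(-4, n), Add(5, N)))
Add(Function('D')(-9, 7), Mul(67, Function('h')(G, 12))) = Add(Add(-20, Mul(-4, -9), Mul(5, 7), Mul(-9, 7)), Mul(67, Add(1, 0, Mul(-1, 12)))) = Add(Add(-20, 36, 35, -63), Mul(67, Add(1, 0, -12))) = Add(-12, Mul(67, -11)) = Add(-12, -737) = -749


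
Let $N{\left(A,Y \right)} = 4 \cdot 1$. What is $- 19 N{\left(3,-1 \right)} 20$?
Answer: $-1520$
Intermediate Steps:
$N{\left(A,Y \right)} = 4$
$- 19 N{\left(3,-1 \right)} 20 = \left(-19\right) 4 \cdot 20 = \left(-76\right) 20 = -1520$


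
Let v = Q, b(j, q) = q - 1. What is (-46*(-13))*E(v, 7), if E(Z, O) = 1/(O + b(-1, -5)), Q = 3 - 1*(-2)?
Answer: 598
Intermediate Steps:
b(j, q) = -1 + q
Q = 5 (Q = 3 + 2 = 5)
v = 5
E(Z, O) = 1/(-6 + O) (E(Z, O) = 1/(O + (-1 - 5)) = 1/(O - 6) = 1/(-6 + O))
(-46*(-13))*E(v, 7) = (-46*(-13))/(-6 + 7) = 598/1 = 598*1 = 598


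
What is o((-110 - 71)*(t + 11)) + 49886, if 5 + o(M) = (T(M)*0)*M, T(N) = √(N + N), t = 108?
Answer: 49881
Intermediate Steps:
T(N) = √2*√N (T(N) = √(2*N) = √2*√N)
o(M) = -5 (o(M) = -5 + ((√2*√M)*0)*M = -5 + 0*M = -5 + 0 = -5)
o((-110 - 71)*(t + 11)) + 49886 = -5 + 49886 = 49881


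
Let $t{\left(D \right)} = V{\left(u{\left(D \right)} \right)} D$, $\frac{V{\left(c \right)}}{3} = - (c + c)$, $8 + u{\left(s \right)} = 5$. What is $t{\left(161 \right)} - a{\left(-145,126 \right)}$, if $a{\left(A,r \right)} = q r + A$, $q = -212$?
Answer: $29755$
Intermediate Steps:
$u{\left(s \right)} = -3$ ($u{\left(s \right)} = -8 + 5 = -3$)
$V{\left(c \right)} = - 6 c$ ($V{\left(c \right)} = 3 \left(- (c + c)\right) = 3 \left(- 2 c\right) = - 6 c$)
$a{\left(A,r \right)} = A - 212 r$ ($a{\left(A,r \right)} = - 212 r + A = A - 212 r$)
$t{\left(D \right)} = 18 D$ ($t{\left(D \right)} = \left(-6\right) \left(-3\right) D = 18 D$)
$t{\left(161 \right)} - a{\left(-145,126 \right)} = 18 \cdot 161 - \left(-145 - 26712\right) = 2898 - \left(-145 - 26712\right) = 2898 - -26857 = 2898 + 26857 = 29755$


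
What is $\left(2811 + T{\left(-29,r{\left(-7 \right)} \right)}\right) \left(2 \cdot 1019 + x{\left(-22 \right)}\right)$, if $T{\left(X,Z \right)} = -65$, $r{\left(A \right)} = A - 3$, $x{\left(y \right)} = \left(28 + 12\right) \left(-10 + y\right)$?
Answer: $2081468$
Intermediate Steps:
$x{\left(y \right)} = -400 + 40 y$ ($x{\left(y \right)} = 40 \left(-10 + y\right) = -400 + 40 y$)
$r{\left(A \right)} = -3 + A$
$\left(2811 + T{\left(-29,r{\left(-7 \right)} \right)}\right) \left(2 \cdot 1019 + x{\left(-22 \right)}\right) = \left(2811 - 65\right) \left(2 \cdot 1019 + \left(-400 + 40 \left(-22\right)\right)\right) = 2746 \left(2038 - 1280\right) = 2746 \cdot 758 = 2081468$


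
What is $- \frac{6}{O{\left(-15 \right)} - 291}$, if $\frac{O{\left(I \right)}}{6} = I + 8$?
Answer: $\frac{2}{111} \approx 0.018018$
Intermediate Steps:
$O{\left(I \right)} = 48 + 6 I$ ($O{\left(I \right)} = 6 \left(I + 8\right) = 6 \left(8 + I\right) = 48 + 6 I$)
$- \frac{6}{O{\left(-15 \right)} - 291} = - \frac{6}{\left(48 + 6 \left(-15\right)\right) - 291} = - \frac{6}{\left(48 - 90\right) - 291} = - \frac{6}{-42 - 291} = - \frac{6}{-333} = \left(-6\right) \left(- \frac{1}{333}\right) = \frac{2}{111}$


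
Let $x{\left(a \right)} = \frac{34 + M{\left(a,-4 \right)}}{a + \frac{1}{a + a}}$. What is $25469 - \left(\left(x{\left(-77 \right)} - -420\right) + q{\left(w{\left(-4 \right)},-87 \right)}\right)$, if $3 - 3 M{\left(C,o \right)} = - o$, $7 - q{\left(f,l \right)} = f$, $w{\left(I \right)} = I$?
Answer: $\frac{890792480}{35577} \approx 25038.0$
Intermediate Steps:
$q{\left(f,l \right)} = 7 - f$
$M{\left(C,o \right)} = 1 + \frac{o}{3}$ ($M{\left(C,o \right)} = 1 - \frac{\left(-1\right) o}{3} = 1 + \frac{o}{3}$)
$x{\left(a \right)} = \frac{101}{3 \left(a + \frac{1}{2 a}\right)}$ ($x{\left(a \right)} = \frac{34 + \left(1 + \frac{1}{3} \left(-4\right)\right)}{a + \frac{1}{a + a}} = \frac{34 + \left(1 - \frac{4}{3}\right)}{a + \frac{1}{2 a}} = \frac{34 - \frac{1}{3}}{a + \frac{1}{2 a}} = \frac{101}{3 \left(a + \frac{1}{2 a}\right)}$)
$25469 - \left(\left(x{\left(-77 \right)} - -420\right) + q{\left(w{\left(-4 \right)},-87 \right)}\right) = 25469 - \left(\left(\frac{202}{3} \left(-77\right) \frac{1}{1 + 2 \left(-77\right)^{2}} - -420\right) + \left(7 - -4\right)\right) = 25469 - \left(\left(\frac{202}{3} \left(-77\right) \frac{1}{1 + 2 \cdot 5929} + 420\right) + \left(7 + 4\right)\right) = 25469 - \left(\left(\frac{202}{3} \left(-77\right) \frac{1}{1 + 11858} + 420\right) + 11\right) = 25469 - \left(\left(\frac{202}{3} \left(-77\right) \frac{1}{11859} + 420\right) + 11\right) = 25469 - \left(\left(- \frac{15554}{35577} + 420\right) + 11\right) = 25469 - \left(\frac{14926786}{35577} + 11\right) = 25469 - \frac{15318133}{35577} = \frac{890792480}{35577}$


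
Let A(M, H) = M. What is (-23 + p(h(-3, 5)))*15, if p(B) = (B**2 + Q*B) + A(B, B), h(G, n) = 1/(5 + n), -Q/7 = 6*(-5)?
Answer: -567/20 ≈ -28.350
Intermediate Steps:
Q = 210 (Q = -42*(-5) = -7*(-30) = 210)
p(B) = B**2 + 211*B (p(B) = (B**2 + 210*B) + B = B**2 + 211*B)
(-23 + p(h(-3, 5)))*15 = (-23 + (211 + 1/(5 + 5))/(5 + 5))*15 = (-23 + (211 + 1/10)/10)*15 = (-23 + (1/10)*(2111/10))*15 = (-23 + 2111/100)*15 = -189/100*15 = -567/20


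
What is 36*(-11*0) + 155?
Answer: 155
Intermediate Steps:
36*(-11*0) + 155 = 36*0 + 155 = 0 + 155 = 155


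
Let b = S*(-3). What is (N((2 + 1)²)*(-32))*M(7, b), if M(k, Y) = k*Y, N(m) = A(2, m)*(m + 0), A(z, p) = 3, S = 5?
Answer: 90720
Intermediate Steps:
N(m) = 3*m (N(m) = 3*(m + 0) = 3*m)
b = -15 (b = 5*(-3) = -15)
M(k, Y) = Y*k
(N((2 + 1)²)*(-32))*M(7, b) = ((3*(2 + 1)²)*(-32))*(-15*7) = ((3*3²)*(-32))*(-105) = ((3*9)*(-32))*(-105) = (27*(-32))*(-105) = -864*(-105) = 90720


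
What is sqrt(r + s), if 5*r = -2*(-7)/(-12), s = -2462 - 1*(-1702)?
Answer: I*sqrt(684210)/30 ≈ 27.572*I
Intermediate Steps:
s = -760 (s = -2462 + 1702 = -760)
r = -7/30 (r = (-2*(-7)/(-12))/5 = (14*(-1/12))/5 = (1/5)*(-7/6) = -7/30 ≈ -0.23333)
sqrt(r + s) = sqrt(-7/30 - 760) = sqrt(-22807/30) = I*sqrt(684210)/30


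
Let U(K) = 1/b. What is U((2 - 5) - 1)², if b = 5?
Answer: 1/25 ≈ 0.040000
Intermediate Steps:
U(K) = ⅕ (U(K) = 1/5 = ⅕)
U((2 - 5) - 1)² = (⅕)² = 1/25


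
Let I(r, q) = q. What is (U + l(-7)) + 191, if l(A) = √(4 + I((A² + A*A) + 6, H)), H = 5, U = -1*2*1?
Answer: 192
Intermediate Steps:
U = -2 (U = -2*1 = -2)
l(A) = 3 (l(A) = √(4 + 5) = √9 = 3)
(U + l(-7)) + 191 = (-2 + 3) + 191 = 1 + 191 = 192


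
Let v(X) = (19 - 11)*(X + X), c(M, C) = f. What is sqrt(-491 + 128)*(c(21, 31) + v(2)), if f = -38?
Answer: -66*I*sqrt(3) ≈ -114.32*I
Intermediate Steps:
c(M, C) = -38
v(X) = 16*X (v(X) = 8*(2*X) = 16*X)
sqrt(-491 + 128)*(c(21, 31) + v(2)) = sqrt(-491 + 128)*(-38 + 16*2) = sqrt(-363)*(-38 + 32) = (11*I*sqrt(3))*(-6) = -66*I*sqrt(3)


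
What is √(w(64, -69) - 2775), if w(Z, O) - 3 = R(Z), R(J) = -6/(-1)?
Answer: I*√2766 ≈ 52.593*I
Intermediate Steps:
R(J) = 6 (R(J) = -6*(-1) = 6)
w(Z, O) = 9 (w(Z, O) = 3 + 6 = 9)
√(w(64, -69) - 2775) = √(9 - 2775) = √(-2766) = I*√2766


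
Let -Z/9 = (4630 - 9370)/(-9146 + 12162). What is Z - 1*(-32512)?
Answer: 24524713/754 ≈ 32526.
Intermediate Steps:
Z = 10665/754 (Z = -9*(4630 - 9370)/(-9146 + 12162) = -(-42660)/3016 = -9*(-1185/754) = 10665/754 ≈ 14.145)
Z - 1*(-32512) = 10665/754 - 1*(-32512) = 10665/754 + 32512 = 24524713/754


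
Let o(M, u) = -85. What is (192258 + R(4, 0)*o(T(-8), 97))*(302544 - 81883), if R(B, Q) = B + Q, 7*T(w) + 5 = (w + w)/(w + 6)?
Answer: 42348817798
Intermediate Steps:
T(w) = -5/7 + 2*w/(7*(6 + w)) (T(w) = -5/7 + ((w + w)/(w + 6))/7 = -5/7 + ((2*w)/(6 + w))/7 = -5/7 + (2*w/(6 + w))/7 = -5/7 + 2*w/(7*(6 + w)))
(192258 + R(4, 0)*o(T(-8), 97))*(302544 - 81883) = (192258 + (4 + 0)*(-85))*(302544 - 81883) = (192258 + 4*(-85))*220661 = (192258 - 340)*220661 = 191918*220661 = 42348817798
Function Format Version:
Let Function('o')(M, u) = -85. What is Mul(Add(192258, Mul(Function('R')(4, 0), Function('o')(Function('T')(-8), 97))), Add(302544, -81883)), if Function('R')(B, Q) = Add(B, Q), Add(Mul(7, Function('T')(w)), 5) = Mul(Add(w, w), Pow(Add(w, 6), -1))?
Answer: 42348817798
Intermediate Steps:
Function('T')(w) = Add(Rational(-5, 7), Mul(Rational(2, 7), w, Pow(Add(6, w), -1))) (Function('T')(w) = Add(Rational(-5, 7), Mul(Rational(1, 7), Mul(Add(w, w), Pow(Add(w, 6), -1)))) = Add(Rational(-5, 7), Mul(Rational(1, 7), Mul(Mul(2, w), Pow(Add(6, w), -1)))) = Add(Rational(-5, 7), Mul(Rational(1, 7), Mul(2, w, Pow(Add(6, w), -1)))) = Add(Rational(-5, 7), Mul(Rational(2, 7), w, Pow(Add(6, w), -1))))
Mul(Add(192258, Mul(Function('R')(4, 0), Function('o')(Function('T')(-8), 97))), Add(302544, -81883)) = Mul(Add(192258, Mul(Add(4, 0), -85)), Add(302544, -81883)) = Mul(Add(192258, Mul(4, -85)), 220661) = Mul(Add(192258, -340), 220661) = Mul(191918, 220661) = 42348817798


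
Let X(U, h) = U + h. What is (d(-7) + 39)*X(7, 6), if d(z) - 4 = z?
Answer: 468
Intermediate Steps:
d(z) = 4 + z
(d(-7) + 39)*X(7, 6) = ((4 - 7) + 39)*(7 + 6) = (-3 + 39)*13 = 36*13 = 468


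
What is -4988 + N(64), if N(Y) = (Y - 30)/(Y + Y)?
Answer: -319215/64 ≈ -4987.7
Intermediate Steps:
N(Y) = (-30 + Y)/(2*Y) (N(Y) = (-30 + Y)/((2*Y)) = (-30 + Y)*(1/(2*Y)) = (-30 + Y)/(2*Y))
-4988 + N(64) = -4988 + (1/2)*(-30 + 64)/64 = -4988 + (1/2)*(1/64)*34 = -4988 + 17/64 = -319215/64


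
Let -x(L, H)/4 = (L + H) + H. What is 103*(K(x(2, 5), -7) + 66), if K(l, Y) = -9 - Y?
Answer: 6592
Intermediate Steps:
x(L, H) = -8*H - 4*L (x(L, H) = -4*((L + H) + H) = -4*((H + L) + H) = -4*(L + 2*H) = -8*H - 4*L)
103*(K(x(2, 5), -7) + 66) = 103*((-9 - 1*(-7)) + 66) = 103*((-9 + 7) + 66) = 103*(-2 + 66) = 103*64 = 6592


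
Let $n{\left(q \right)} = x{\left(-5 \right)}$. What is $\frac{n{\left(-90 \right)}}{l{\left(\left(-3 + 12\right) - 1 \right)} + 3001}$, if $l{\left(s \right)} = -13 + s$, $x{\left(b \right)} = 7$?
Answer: $\frac{1}{428} \approx 0.0023364$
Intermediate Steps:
$n{\left(q \right)} = 7$
$\frac{n{\left(-90 \right)}}{l{\left(\left(-3 + 12\right) - 1 \right)} + 3001} = \frac{7}{\left(-13 + \left(\left(-3 + 12\right) - 1\right)\right) + 3001} = \frac{7}{\left(-13 + \left(9 - 1\right)\right) + 3001} = \frac{7}{\left(-13 + 8\right) + 3001} = \frac{7}{-5 + 3001} = \frac{7}{2996} = 7 \cdot \frac{1}{2996} = \frac{1}{428}$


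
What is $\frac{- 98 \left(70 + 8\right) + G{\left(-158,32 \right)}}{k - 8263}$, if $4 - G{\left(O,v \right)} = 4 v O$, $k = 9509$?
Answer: $\frac{6292}{623} \approx 10.1$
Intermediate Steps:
$G{\left(O,v \right)} = 4 - 4 O v$ ($G{\left(O,v \right)} = 4 - 4 v O = 4 - 4 O v$)
$\frac{- 98 \left(70 + 8\right) + G{\left(-158,32 \right)}}{k - 8263} = \frac{- 98 \left(70 + 8\right) - \left(-4 - 20224\right)}{9509 - 8263} = \frac{\left(-98\right) 78 + \left(4 + 20224\right)}{1246} = \left(-7644 + 20228\right) \frac{1}{1246} = 12584 \cdot \frac{1}{1246} = \frac{6292}{623}$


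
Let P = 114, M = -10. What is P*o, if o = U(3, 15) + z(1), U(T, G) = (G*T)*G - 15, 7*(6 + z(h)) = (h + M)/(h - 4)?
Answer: 522234/7 ≈ 74605.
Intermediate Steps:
z(h) = -6 + (-10 + h)/(7*(-4 + h)) (z(h) = -6 + ((h - 10)/(h - 4))/7 = -6 + ((-10 + h)/(-4 + h))/7 = -6 + (-10 + h)/(7*(-4 + h)))
U(T, G) = -15 + T*G² (U(T, G) = T*G² - 15 = -15 + T*G²)
o = 4581/7 (o = (-15 + 3*15²) + (158 - 41*1)/(7*(-4 + 1)) = (-15 + 3*225) + (⅐)*(158 - 41)/(-3) = (-15 + 675) + (⅐)*(-⅓)*117 = 660 - 39/7 = 4581/7 ≈ 654.43)
P*o = 114*(4581/7) = 522234/7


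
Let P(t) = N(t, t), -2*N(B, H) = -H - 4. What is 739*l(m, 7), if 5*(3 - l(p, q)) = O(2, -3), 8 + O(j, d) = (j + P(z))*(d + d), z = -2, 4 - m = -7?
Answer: 30299/5 ≈ 6059.8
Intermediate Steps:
m = 11 (m = 4 - 1*(-7) = 4 + 7 = 11)
N(B, H) = 2 + H/2 (N(B, H) = -(-H - 4)/2 = -(-4 - H)/2 = 2 + H/2)
P(t) = 2 + t/2
O(j, d) = -8 + 2*d*(1 + j) (O(j, d) = -8 + (j + (2 + (1/2)*(-2)))*(d + d) = -8 + (j + (2 - 1))*(2*d) = -8 + (j + 1)*(2*d) = -8 + (1 + j)*(2*d) = -8 + 2*d*(1 + j))
l(p, q) = 41/5 (l(p, q) = 3 - (-8 + 2*(-3) + 2*(-3)*2)/5 = 3 - (-8 - 6 - 12)/5 = 3 - 1/5*(-26) = 3 + 26/5 = 41/5)
739*l(m, 7) = 739*(41/5) = 30299/5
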